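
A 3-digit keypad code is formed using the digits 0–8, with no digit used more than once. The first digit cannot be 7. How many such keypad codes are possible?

The first digit has 9−1 = 8 choices (anything except 7).
The remaining 2 digits are filled from the other 8 symbols without repetition: 8 × 7 = 56.
Total: 8 × 56 = 448.

448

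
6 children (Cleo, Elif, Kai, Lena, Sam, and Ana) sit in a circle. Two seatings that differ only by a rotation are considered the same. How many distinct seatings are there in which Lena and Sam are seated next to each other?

Glue Lena and Sam into a block (2 internal orders). Seating 5 units around a circle gives (4)! arrangements.
So 2 × (4)! = 2 × 24 = 48.

48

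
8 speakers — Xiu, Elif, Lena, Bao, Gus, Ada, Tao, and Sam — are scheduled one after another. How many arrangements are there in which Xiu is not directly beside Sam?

There are 8! = 40320 arrangements in all. If Xiu and Sam are adjacent, merging them into one block gives 2·(7)! = 10080 arrangements.
So 40320 − 10080 = 30240 arrangements keep them apart.

30240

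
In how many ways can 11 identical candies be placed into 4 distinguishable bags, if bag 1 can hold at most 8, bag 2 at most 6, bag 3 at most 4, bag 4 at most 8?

Without the upper bounds there are C(14,3) = 364 ways to split 11 among 4 bags.
Subtract solutions that violate a single cap (substitute x_i' = x_i − (cap_i+1)): x_1 ≥ 9 gives C(5,3) = 10; x_2 ≥ 7 gives C(7,3) = 35; x_3 ≥ 5 gives C(9,3) = 84; x_4 ≥ 9 gives C(5,3) = 10. Together 139.
No two caps can be exceeded simultaneously, so the pair terms are all 0.
By inclusion–exclusion the count is 364 − 139 + 0 = 225.

225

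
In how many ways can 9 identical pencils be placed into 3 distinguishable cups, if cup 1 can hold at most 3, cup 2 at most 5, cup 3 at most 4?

10

Ignoring the caps, the number of non-negative solutions to x_1+…+x_3 = 9 is C(11,2) = 55.
Subtract solutions that violate a single cap (substitute x_i' = x_i − (cap_i+1)): x_1 ≥ 4 gives C(7,2) = 21; x_2 ≥ 6 gives C(5,2) = 10; x_3 ≥ 5 gives C(6,2) = 15. Together 46.
Add back pairs where two caps are both exceeded: 0 + 1 + 0 = 1.
By inclusion–exclusion the count is 55 − 46 + 1 = 10.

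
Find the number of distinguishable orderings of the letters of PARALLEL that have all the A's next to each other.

840

Treat the 2 copies of A as a single block. The multiset to arrange is then {AA, E, L, L, L, P, R}, 7 items in all.
That gives (7)!/(3!) = 840 arrangements.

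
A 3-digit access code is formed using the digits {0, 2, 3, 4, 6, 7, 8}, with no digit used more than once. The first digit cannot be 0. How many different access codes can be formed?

The first digit has 7−1 = 6 choices (anything except 0).
The remaining 2 digits are filled from the other 6 symbols without repetition: 6 × 5 = 30.
Total: 6 × 30 = 180.

180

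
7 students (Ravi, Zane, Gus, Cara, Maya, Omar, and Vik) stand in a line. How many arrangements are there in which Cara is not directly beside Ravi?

Of the 7! = 5040 arrangements, those with Cara and Ravi adjacent number 2 × 6! = 1440 (treat the pair as a block with 2 internal orders).
So 5040 − 1440 = 3600 arrangements keep them apart.

3600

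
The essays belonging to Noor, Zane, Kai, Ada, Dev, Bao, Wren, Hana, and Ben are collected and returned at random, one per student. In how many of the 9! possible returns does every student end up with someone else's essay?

133496

This is the derangement count D_9: permutations of 9 items with no fixed point.
By inclusion–exclusion this is Σ_{j=0}^{9} (−1)^j C(9,j)·(9−j)!.
Computing: 362880 − 362880 + 181440 − 60480 + 15120 − 3024 + 504 − 72 + 9 − 1 = 133496.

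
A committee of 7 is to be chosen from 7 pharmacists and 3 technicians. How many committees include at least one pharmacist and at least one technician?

119

With no constraint there are C(10,7) = 120 possible selections.
Subtract selections that omit an entire group: no pharmacists → C(3,7) = 0; no technicians → C(7,7) = 1.
Both groups omitted at once is impossible, so 120 − 1 = 119.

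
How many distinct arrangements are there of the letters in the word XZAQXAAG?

Letter multiplicities in XZAQXAAG: A×3, G×1, Q×1, X×2, Z×1.
So there are 8! / (3!·2!) = 3360 distinguishable arrangements.

3360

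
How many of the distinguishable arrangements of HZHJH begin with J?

With the first slot taken by J, it remains to arrange the other 4 letters (HZHH).
Those 4 letters have H appearing 3 times, giving (4)!/(3!) = 4.

4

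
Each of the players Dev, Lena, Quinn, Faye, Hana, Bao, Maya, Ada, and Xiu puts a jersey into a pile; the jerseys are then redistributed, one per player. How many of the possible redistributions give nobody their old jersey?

133496

Let Aᵢ be the assignments in which player i gets their old jersey. We want the size of the complement of A₁∪…∪A_9.
By inclusion–exclusion this is Σ_{j=0}^{9} (−1)^j C(9,j)·(9−j)!.
Computing: 362880 − 362880 + 181440 − 60480 + 15120 − 3024 + 504 − 72 + 9 − 1 = 133496.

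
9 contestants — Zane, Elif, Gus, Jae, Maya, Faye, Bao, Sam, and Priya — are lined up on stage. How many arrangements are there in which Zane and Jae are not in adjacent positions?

Of the 9! = 362880 arrangements, those with Zane and Jae adjacent number 2 × 8! = 80640 (treat the pair as a block with 2 internal orders).
Complementary counting: 362880 − 80640 = 282240.

282240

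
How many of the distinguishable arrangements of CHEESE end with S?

With the last slot taken by S, it remains to arrange the other 5 letters (CHEEE).
Those 5 letters have E appearing 3 times, giving (5)!/(3!) = 20.

20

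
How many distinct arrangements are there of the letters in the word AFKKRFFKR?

Letter multiplicities in AFKKRFFKR: A×1, F×3, K×3, R×2.
The number of distinct arrangements is 9!/(3!·3!·2!) = 362880/72 = 5040.

5040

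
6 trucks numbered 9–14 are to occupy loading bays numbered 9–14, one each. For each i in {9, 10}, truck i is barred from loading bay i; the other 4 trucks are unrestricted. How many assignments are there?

Let Aᵢ (for i ∈ {9, 10}) be the placements that put truck i in its forbidden loading bay. Any j of these fix j positions, leaving (6−j)! ways to fill the rest, and there are C(2,j) ways to pick which j.
By inclusion–exclusion, the number of valid placements is Σ_{j=0}^{2} (−1)^j C(2,j)·(6−j)!.
Computing: 720 − 240 + 24 = 504.

504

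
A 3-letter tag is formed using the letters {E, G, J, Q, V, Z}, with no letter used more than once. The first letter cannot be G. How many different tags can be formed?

The first letter has 6−1 = 5 choices (anything except G).
The remaining 2 letters are filled from the other 5 symbols without repetition: 5 × 4 = 20.
Total: 5 × 20 = 100.

100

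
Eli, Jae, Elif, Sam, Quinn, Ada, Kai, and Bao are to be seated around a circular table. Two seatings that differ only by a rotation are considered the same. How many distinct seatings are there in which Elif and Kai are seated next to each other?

Glue Elif and Kai into a block (2 internal orders). Seating 7 units around a circle gives (6)! arrangements.
So 2 × (6)! = 2 × 720 = 1440.

1440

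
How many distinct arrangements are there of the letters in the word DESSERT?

1260

The 7 letters of DESSERT have repeats: E appearing twice and S appearing twice.
Dividing 7! = 5040 by 2!·2! = 4 for the repeated letters gives 1260.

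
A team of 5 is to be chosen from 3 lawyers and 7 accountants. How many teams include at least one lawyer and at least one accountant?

With no constraint there are C(10,5) = 252 possible selections.
Subtract selections that omit an entire group: no lawyers → C(7,5) = 21; no accountants → C(3,5) = 0.
Both groups omitted at once is impossible, so 252 − 21 = 231.

231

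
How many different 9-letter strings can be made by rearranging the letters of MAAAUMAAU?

756

MAAAUMAAU has 9 letters with A appearing 5 times, M appearing twice, and U appearing twice.
Dividing 9! = 362880 by 5!·2!·2! = 480 for the repeated letters gives 756.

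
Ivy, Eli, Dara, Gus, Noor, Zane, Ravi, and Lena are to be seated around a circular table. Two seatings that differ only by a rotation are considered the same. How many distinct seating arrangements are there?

Around a circle, 8 distinct people have 8!/8 = (7)! = 5040 rotationally distinct seatings.

5040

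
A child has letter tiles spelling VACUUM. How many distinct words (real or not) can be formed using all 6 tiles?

VACUUM has 6 letters with U appearing twice.
The number of distinct arrangements is 6!/(2!) = 720/2 = 360.

360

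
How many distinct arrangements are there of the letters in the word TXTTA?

20

The 5 letters of TXTTA have repeats: T appearing 3 times.
The number of distinct arrangements is 5!/(3!) = 120/6 = 20.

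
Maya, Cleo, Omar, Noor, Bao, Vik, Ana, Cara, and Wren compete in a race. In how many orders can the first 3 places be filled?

504

There are 9 choices for 1st place, 8 for 2nd, and 7 for 3rd.
That gives 9 × 8 × 7 = 504.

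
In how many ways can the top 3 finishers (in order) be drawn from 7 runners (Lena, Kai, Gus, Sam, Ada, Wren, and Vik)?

There are 7 choices for 1st place, 6 for 2nd, and 5 for 3rd.
That gives 7 × 6 × 5 = 210.

210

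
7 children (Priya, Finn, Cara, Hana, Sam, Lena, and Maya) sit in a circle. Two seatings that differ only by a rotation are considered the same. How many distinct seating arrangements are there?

Fix one person's seat to break rotational symmetry; the remaining 6 people can be arranged in (6)! = 720 ways.

720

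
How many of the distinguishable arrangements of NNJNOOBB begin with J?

210

With the first slot taken by J, it remains to arrange the other 7 letters (NNNOOBB).
Those 7 letters have B appearing twice, N appearing 3 times, and O appearing twice, giving (7)!/(3!·2!·2!) = 210.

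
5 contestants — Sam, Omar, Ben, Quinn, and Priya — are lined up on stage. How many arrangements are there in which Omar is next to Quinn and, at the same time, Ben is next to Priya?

24

Treat {Omar,Quinn} as one block (2 orders) and {Ben,Priya} as another (2 orders).
That leaves 3 units to arrange: 2 × 2 × 3! = 4 × 6 = 24.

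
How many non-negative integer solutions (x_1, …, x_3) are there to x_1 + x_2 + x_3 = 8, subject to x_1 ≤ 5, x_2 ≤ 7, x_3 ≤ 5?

By stars and bars, unrestricted non-negative solutions to x_1+…+x_3 = 8 number C(8+2,2) = 45.
Subtract solutions that violate a single cap (substitute x_i' = x_i − (cap_i+1)): x_1 ≥ 6 gives C(4,2) = 6; x_2 ≥ 8 gives C(2,2) = 1; x_3 ≥ 6 gives C(4,2) = 6. Together 13.
No two caps can be exceeded simultaneously, so the pair terms are all 0.
By inclusion–exclusion the count is 45 − 13 + 0 = 32.

32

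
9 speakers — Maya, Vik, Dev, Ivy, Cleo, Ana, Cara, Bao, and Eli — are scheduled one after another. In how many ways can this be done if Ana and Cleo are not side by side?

Of the 9! = 362880 arrangements, those with Ana and Cleo adjacent number 2 × 8! = 80640 (treat the pair as a block with 2 internal orders).
Complementary counting: 362880 − 80640 = 282240.

282240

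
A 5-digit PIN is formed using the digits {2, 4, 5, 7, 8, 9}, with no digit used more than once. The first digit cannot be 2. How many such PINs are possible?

600

The first digit has 6−1 = 5 choices (anything except 2).
The remaining 4 digits are filled from the other 5 symbols without repetition: 5 × 4 × 3 × 2 = 120.
Total: 5 × 120 = 600.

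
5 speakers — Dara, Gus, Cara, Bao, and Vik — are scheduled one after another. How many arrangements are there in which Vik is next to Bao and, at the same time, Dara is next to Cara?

24

Treat {Vik,Bao} as one block (2 orders) and {Dara,Cara} as another (2 orders).
That leaves 3 units to arrange: 2 × 2 × 3! = 4 × 6 = 24.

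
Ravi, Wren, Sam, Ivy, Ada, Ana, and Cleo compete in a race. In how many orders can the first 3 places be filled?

This is an ordered selection of 3 from 7: P(7,3).
That gives 7 × 6 × 5 = 210.

210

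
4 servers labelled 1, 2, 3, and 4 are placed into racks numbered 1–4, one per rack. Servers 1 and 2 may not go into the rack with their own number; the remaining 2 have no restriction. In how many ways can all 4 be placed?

14

Let Aᵢ (for i ∈ {1, 2}) be the placements that put server i in its forbidden rack. Any j of these fix j positions, leaving (4−j)! ways to fill the rest, and there are C(2,j) ways to pick which j.
By inclusion–exclusion, the number of valid placements is Σ_{j=0}^{2} (−1)^j C(2,j)·(4−j)!.
Computing: 24 − 12 + 2 = 14.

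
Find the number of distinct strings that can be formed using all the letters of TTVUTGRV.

TTVUTGRV has 8 letters with T appearing 3 times and V appearing twice.
So there are 8! / (3!·2!) = 3360 distinguishable arrangements.

3360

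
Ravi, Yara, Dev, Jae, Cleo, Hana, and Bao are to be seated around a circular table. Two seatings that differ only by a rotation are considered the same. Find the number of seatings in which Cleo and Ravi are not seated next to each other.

All circular seatings of 7 people number (6)! = 720.
Seatings with Cleo beside Ravi: treat them as a block with 2 internal orders, giving 2 × (5)! = 240.
Subtracting, 720 − 240 = 480.

480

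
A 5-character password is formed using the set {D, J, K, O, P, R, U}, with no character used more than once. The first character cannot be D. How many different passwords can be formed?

The first character has 7−1 = 6 choices (anything except D).
The remaining 4 characters are filled from the other 6 symbols without repetition: 6 × 5 × 4 × 3 = 360.
Total: 6 × 360 = 2160.

2160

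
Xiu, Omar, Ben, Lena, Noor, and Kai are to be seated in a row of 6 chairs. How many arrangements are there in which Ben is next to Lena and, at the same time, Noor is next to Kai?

Treat {Ben,Lena} as one block (2 orders) and {Noor,Kai} as another (2 orders).
That leaves 4 units to arrange: 2 × 2 × 4! = 4 × 24 = 96.

96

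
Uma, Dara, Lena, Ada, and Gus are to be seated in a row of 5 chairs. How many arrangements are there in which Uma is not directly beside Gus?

72

There are 5! = 120 arrangements in all. If Uma and Gus are adjacent, merging them into one block gives 2·(4)! = 48 arrangements.
So 120 − 48 = 72 arrangements keep them apart.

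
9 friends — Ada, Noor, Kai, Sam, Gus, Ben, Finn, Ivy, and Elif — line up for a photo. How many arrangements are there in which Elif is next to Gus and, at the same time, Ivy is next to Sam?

Treat {Elif,Gus} as one block (2 orders) and {Ivy,Sam} as another (2 orders).
That leaves 7 units to arrange: 2 × 2 × 7! = 4 × 5040 = 20160.

20160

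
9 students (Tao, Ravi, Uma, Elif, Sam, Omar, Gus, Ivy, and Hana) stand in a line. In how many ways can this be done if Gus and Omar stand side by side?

80640

Treat {Gus, Omar} as a single unit. There are 8 units to order, and the pair itself can be ordered 2 ways.
So the count is 2·(8)! = 80640.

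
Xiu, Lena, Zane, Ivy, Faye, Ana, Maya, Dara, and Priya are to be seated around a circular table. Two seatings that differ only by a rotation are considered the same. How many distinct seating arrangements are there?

40320

Fix one person's seat to break rotational symmetry; the remaining 8 people can be arranged in (8)! = 40320 ways.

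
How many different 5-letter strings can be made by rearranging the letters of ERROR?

Letter multiplicities in ERROR: E×1, O×1, R×3.
Dividing 5! = 120 by 3! = 6 for the repeated letters gives 20.

20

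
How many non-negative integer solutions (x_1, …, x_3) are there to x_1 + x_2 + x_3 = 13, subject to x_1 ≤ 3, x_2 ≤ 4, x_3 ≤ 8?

6

By stars and bars, unrestricted non-negative solutions to x_1+…+x_3 = 13 number C(13+2,2) = 105.
Subtract solutions that violate a single cap (substitute x_i' = x_i − (cap_i+1)): x_1 ≥ 4 gives C(11,2) = 55; x_2 ≥ 5 gives C(10,2) = 45; x_3 ≥ 9 gives C(6,2) = 15. Together 115.
Add back pairs where two caps are both exceeded: 15 + 1 + 0 = 16.
By inclusion–exclusion the count is 105 − 115 + 16 = 6.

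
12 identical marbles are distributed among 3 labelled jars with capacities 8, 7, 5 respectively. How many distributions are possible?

Ignoring the caps, the number of non-negative solutions to x_1+…+x_3 = 12 is C(14,2) = 91.
Subtract solutions that violate a single cap (substitute x_i' = x_i − (cap_i+1)): x_1 ≥ 9 gives C(5,2) = 10; x_2 ≥ 8 gives C(6,2) = 15; x_3 ≥ 6 gives C(8,2) = 28. Together 53.
No two caps can be exceeded simultaneously, so the pair terms are all 0.
By inclusion–exclusion the count is 91 − 53 + 0 = 38.

38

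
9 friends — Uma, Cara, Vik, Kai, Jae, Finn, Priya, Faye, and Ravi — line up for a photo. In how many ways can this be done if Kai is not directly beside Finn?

282240

Of the 9! = 362880 arrangements, those with Kai and Finn adjacent number 2 × 8! = 80640 (treat the pair as a block with 2 internal orders).
Complementary counting: 362880 − 80640 = 282240.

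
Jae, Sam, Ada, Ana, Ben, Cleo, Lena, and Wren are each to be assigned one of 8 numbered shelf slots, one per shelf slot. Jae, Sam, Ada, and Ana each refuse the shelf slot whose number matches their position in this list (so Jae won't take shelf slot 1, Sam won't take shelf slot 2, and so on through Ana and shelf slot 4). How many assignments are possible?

24024

Let Aᵢ (for 1 ≤ i ≤ 4) be the placements that put person i in their forbidden shelf slot. Any j of these fix j positions, leaving (8−j)! ways to fill the rest, and there are C(4,j) ways to pick which j.
By inclusion–exclusion, the number of valid placements is Σ_{j=0}^{4} (−1)^j C(4,j)·(8−j)!.
Computing: 40320 − 20160 + 4320 − 480 + 24 = 24024.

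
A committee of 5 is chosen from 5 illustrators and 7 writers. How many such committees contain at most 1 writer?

36

Split by how many writers are chosen (0 through 1).
Sum: C(7,0)·C(5,5) + C(7,1)·C(5,4) = 1 + 35 = 36.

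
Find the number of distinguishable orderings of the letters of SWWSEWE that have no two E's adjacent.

150

There are 7!/(3!·2!·2!) = 210 arrangements of SWWSEWE in total.
Arrangements with the E's together: treat EE as one letter, giving (6)!/(3!·2!) = 60.
Subtracting, 210 − 60 = 150 arrangements keep the E's apart.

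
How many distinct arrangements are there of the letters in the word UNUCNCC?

210

Letter multiplicities in UNUCNCC: C×3, N×2, U×2.
Dividing 7! = 5040 by 3!·2!·2! = 24 for the repeated letters gives 210.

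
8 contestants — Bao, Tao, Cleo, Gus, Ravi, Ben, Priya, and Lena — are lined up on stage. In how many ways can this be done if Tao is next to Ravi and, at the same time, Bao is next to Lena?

Treat {Tao,Ravi} as one block (2 orders) and {Bao,Lena} as another (2 orders).
That leaves 6 units to arrange: 2 × 2 × 6! = 4 × 720 = 2880.

2880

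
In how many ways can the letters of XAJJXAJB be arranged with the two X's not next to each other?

There are 8!/(3!·2!·2!) = 1680 arrangements of XAJJXAJB in total.
If the two X's are adjacent, glue them into one block, leaving 7 items to arrange: (7)!/(3!·2!) = 420 ways.
Subtracting, 1680 − 420 = 1260 arrangements keep the X's apart.

1260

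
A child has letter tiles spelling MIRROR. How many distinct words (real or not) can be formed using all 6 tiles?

MIRROR has 6 letters with R appearing 3 times.
The number of distinct arrangements is 6!/(3!) = 720/6 = 120.

120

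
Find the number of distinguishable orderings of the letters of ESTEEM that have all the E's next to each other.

24

Treat the 3 copies of E as a single block. The multiset to arrange is then {EEE, M, S, T}, 4 items in all.
All 4 items are distinct, so there are (4)! = 24 arrangements.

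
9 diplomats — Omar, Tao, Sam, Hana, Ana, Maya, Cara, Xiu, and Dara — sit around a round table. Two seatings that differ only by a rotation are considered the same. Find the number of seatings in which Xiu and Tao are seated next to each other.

10080

Treat {Xiu, Tao} as one unit (2 internal orders) and seat the resulting 8 units around the table: (7)! circular arrangements.
So 2 × (7)! = 2 × 5040 = 10080.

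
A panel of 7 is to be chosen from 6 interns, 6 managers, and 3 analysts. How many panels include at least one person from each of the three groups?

5571

Total 7-person selections from all 15: C(15,7) = 6435.
Subtract selections that omit an entire group: no interns → C(9,7) = 36; no managers → C(9,7) = 36; no analysts → C(12,7) = 792.
Add back selections omitting two groups (i.e. drawn from a single group): C(6,7) + C(6,7) + C(3,7) = 0.
By inclusion–exclusion: 6435 − 864 + 0 = 5571.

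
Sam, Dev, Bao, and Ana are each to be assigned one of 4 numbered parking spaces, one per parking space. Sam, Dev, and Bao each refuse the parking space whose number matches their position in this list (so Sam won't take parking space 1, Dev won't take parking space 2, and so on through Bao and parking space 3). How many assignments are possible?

11

Let Aᵢ (for i ∈ {1, 2, 3}) be the placements that put person i in their forbidden parking space. Any j of these fix j positions, leaving (4−j)! ways to fill the rest, and there are C(3,j) ways to pick which j.
By inclusion–exclusion, the number of valid placements is Σ_{j=0}^{3} (−1)^j C(3,j)·(4−j)!.
Computing: 24 − 18 + 6 − 1 = 11.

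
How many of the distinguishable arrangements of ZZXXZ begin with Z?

6

Fix Z in the first position and arrange the remaining 4 letters.
Those 4 letters have X appearing twice and Z appearing twice, giving (4)!/(2!·2!) = 6.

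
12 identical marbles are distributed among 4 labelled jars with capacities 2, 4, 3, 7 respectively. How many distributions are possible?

By stars and bars, unrestricted non-negative solutions to x_1+…+x_4 = 12 number C(12+3,3) = 455.
Subtract solutions that violate a single cap (substitute x_i' = x_i − (cap_i+1)): x_1 ≥ 3 gives C(12,3) = 220; x_2 ≥ 5 gives C(10,3) = 120; x_3 ≥ 4 gives C(11,3) = 165; x_4 ≥ 8 gives C(7,3) = 35. Together 540.
Add back pairs where two caps are both exceeded: 35 + 56 + 4 + 20 + 0 + 1 = 116.
Subtract triples: 1 + 0 + 0 + 0 = 1.
By inclusion–exclusion the count is 455 − 540 + 116 − 1 = 30.

30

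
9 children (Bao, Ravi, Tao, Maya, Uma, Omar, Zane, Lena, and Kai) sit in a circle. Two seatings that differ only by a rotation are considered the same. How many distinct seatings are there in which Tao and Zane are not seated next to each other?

Without the restriction there are (8)! = 40320 seatings.
Seatings with Tao beside Zane: treat them as a block with 2 internal orders, giving 2 × (7)! = 10080.
Subtracting, 40320 − 10080 = 30240.

30240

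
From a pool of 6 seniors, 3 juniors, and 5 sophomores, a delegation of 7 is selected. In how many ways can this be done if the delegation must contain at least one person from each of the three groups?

Total 7-person selections from all 14: C(14,7) = 3432.
Selections missing a whole group: no seniors → C(8,7) = 8; no juniors → C(11,7) = 330; no sophomores → C(9,7) = 36.
Add back selections omitting two groups (i.e. drawn from a single group): C(6,7) + C(3,7) + C(5,7) = 0.
By inclusion–exclusion: 3432 − 374 + 0 = 3058.

3058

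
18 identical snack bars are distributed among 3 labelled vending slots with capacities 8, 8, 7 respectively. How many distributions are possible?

21

Without the upper bounds there are C(20,2) = 190 ways to split 18 among 3 vending slots.
Subtract solutions that violate a single cap (substitute x_i' = x_i − (cap_i+1)): x_1 ≥ 9 gives C(11,2) = 55; x_2 ≥ 9 gives C(11,2) = 55; x_3 ≥ 8 gives C(12,2) = 66. Together 176.
Add back pairs where two caps are both exceeded: 1 + 3 + 3 = 7.
By inclusion–exclusion the count is 190 − 176 + 7 = 21.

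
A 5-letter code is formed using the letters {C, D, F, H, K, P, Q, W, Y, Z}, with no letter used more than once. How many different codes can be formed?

With no repetition, fill the 5 letters in order: 10 choices, then 9, down to 6.
That product is 10 × 9 × 8 × 7 × 6 = 30240.

30240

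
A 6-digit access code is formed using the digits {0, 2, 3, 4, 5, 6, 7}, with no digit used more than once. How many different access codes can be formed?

5040

With no repetition, fill the 6 digits in order: 7 choices, then 6, down to 2.
7 × 6 × 5 × 4 × 3 × 2 = 5040.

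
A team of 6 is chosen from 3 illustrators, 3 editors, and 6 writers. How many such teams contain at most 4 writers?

887

Split by how many writers are chosen (0 through 4).
Sum: C(6,0)·C(6,6) + C(6,1)·C(6,5) + C(6,2)·C(6,4) + C(6,3)·C(6,3) + C(6,4)·C(6,2) = 1 + 36 + 225 + 400 + 225 = 887.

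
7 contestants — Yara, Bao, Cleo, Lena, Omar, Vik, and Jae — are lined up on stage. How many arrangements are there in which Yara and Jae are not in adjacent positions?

3600

Of the 7! = 5040 arrangements, those with Yara and Jae adjacent number 2 × 6! = 1440 (treat the pair as a block with 2 internal orders).
Complementary counting: 5040 − 1440 = 3600.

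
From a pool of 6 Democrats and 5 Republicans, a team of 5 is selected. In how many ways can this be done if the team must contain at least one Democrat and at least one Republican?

455

Total 5-person selections from all 11: C(11,5) = 462.
Subtract selections that omit an entire group: no Democrats → C(5,5) = 1; no Republicans → C(6,5) = 6.
Both groups omitted at once is impossible, so 462 − 7 = 455.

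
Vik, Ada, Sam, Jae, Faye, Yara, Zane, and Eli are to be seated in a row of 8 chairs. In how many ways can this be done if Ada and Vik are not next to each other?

30240

There are 8! = 40320 arrangements in all. If Ada and Vik are adjacent, merging them into one block gives 2·(7)! = 10080 arrangements.
So 40320 − 10080 = 30240 arrangements keep them apart.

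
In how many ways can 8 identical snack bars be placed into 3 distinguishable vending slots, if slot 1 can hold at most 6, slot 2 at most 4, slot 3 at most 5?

26

Without the upper bounds there are C(10,2) = 45 ways to split 8 among 3 vending slots.
Subtract solutions that violate a single cap (substitute x_i' = x_i − (cap_i+1)): x_1 ≥ 7 gives C(3,2) = 3; x_2 ≥ 5 gives C(5,2) = 10; x_3 ≥ 6 gives C(4,2) = 6. Together 19.
No two caps can be exceeded simultaneously, so the pair terms are all 0.
By inclusion–exclusion the count is 45 − 19 + 0 = 26.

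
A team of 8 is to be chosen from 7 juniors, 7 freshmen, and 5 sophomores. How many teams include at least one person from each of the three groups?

Unrestricted: C(19,8) = 75582 ways to pick any 8 of the 19.
Selections missing a whole group: no juniors → C(12,8) = 495; no freshmen → C(12,8) = 495; no sophomores → C(14,8) = 3003.
Add back selections omitting two groups (i.e. drawn from a single group): C(7,8) + C(7,8) + C(5,8) = 0.
By inclusion–exclusion: 75582 − 3993 + 0 = 71589.

71589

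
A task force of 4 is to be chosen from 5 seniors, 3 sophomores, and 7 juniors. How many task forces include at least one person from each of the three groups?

630

Total 4-person selections from all 15: C(15,4) = 1365.
Selections missing a whole group: no seniors → C(10,4) = 210; no sophomores → C(12,4) = 495; no juniors → C(8,4) = 70.
Add back selections omitting two groups (i.e. drawn from a single group): C(5,4) + C(3,4) + C(7,4) = 40.
By inclusion–exclusion: 1365 − 775 + 40 = 630.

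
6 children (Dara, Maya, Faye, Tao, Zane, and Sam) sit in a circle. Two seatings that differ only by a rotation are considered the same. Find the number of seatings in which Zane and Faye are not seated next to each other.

72

Without the restriction there are (5)! = 120 seatings.
Those with Zane next to Faye: fuse the pair into one unit and seat 5 units around a circle — 2·(4)! = 48.
Subtracting, 120 − 48 = 72.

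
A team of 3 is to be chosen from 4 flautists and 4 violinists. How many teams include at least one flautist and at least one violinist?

48

Total 3-person selections from all 8: C(8,3) = 56.
Selections missing a whole group: no flautists → C(4,3) = 4; no violinists → C(4,3) = 4.
Both groups omitted at once is impossible, so 56 − 8 = 48.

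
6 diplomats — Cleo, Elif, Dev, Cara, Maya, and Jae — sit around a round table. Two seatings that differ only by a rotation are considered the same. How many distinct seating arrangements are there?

Around a circle, 6 distinct people have 6!/6 = (5)! = 120 rotationally distinct seatings.

120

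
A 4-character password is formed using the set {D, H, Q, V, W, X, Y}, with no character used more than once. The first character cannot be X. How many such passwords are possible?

720

The first character has 7−1 = 6 choices (anything except X).
The remaining 3 characters are filled from the other 6 symbols without repetition: 6 × 5 × 4 = 120.
Total: 6 × 120 = 720.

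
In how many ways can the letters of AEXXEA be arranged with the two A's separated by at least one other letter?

60

There are 6!/(2!·2!·2!) = 90 arrangements of AEXXEA in total.
If the two A's are adjacent, glue them into one block, leaving 5 items to arrange: (5)!/(2!·2!) = 30 ways.
Subtracting, 90 − 30 = 60 arrangements keep the A's apart.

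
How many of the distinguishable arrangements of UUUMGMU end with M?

With the last slot taken by M, it remains to arrange the other 6 letters (UUUGMU).
Those 6 letters have U appearing 4 times, giving (6)!/(4!) = 30.

30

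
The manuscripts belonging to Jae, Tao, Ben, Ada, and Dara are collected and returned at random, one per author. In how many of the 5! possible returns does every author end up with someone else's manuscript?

Let Aᵢ be the assignments in which author i gets their own manuscript. We want the size of the complement of A₁∪…∪A_5.
By inclusion–exclusion this is Σ_{j=0}^{5} (−1)^j C(5,j)·(5−j)!.
Computing: 120 − 120 + 60 − 20 + 5 − 1 = 44.

44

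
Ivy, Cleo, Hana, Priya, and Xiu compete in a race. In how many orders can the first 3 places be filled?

60

This is an ordered selection of 3 from 5: P(5,3).
That gives 5 × 4 × 3 = 60.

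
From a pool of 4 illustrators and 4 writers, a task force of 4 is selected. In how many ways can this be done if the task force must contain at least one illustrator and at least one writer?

Total 4-person selections from all 8: C(8,4) = 70.
Selections missing a whole group: no illustrators → C(4,4) = 1; no writers → C(4,4) = 1.
Both groups omitted at once is impossible, so 70 − 2 = 68.

68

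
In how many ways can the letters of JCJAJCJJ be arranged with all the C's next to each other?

42

Treat the 2 copies of C as a single block. The multiset to arrange is then {CC, A, J, J, J, J, J}, 7 items in all.
That gives (7)!/(5!) = 42 arrangements.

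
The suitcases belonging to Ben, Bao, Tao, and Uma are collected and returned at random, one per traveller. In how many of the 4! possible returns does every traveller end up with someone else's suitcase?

This is the derangement count D_4: permutations of 4 items with no fixed point.
By inclusion–exclusion this is Σ_{j=0}^{4} (−1)^j C(4,j)·(4−j)!.
Computing: 24 − 24 + 12 − 4 + 1 = 9.

9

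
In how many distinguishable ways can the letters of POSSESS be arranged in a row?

210

Letter multiplicities in POSSESS: E×1, O×1, P×1, S×4.
So there are 7! / (4!) = 210 distinguishable arrangements.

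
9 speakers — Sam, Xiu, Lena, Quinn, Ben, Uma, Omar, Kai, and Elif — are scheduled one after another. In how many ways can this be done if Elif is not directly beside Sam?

Of the 9! = 362880 arrangements, those with Elif and Sam adjacent number 2 × 8! = 80640 (treat the pair as a block with 2 internal orders).
Complementary counting: 362880 − 80640 = 282240.

282240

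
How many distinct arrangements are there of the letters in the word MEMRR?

30

MEMRR has 5 letters with M appearing twice and R appearing twice.
The number of distinct arrangements is 5!/(2!·2!) = 120/4 = 30.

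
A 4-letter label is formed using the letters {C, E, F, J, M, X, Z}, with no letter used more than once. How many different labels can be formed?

This is a permutation of 4 out of 7: P(7,4) = 7!/3!.
That product is 7 × 6 × 5 × 4 = 840.

840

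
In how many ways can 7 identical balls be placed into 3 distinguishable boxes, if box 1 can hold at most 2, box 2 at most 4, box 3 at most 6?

Ignoring the caps, the number of non-negative solutions to x_1+…+x_3 = 7 is C(9,2) = 36.
Subtract solutions that violate a single cap (substitute x_i' = x_i − (cap_i+1)): x_1 ≥ 3 gives C(6,2) = 15; x_2 ≥ 5 gives C(4,2) = 6; x_3 ≥ 7 gives C(2,2) = 1. Together 22.
No two caps can be exceeded simultaneously, so the pair terms are all 0.
By inclusion–exclusion the count is 36 − 22 + 0 = 14.

14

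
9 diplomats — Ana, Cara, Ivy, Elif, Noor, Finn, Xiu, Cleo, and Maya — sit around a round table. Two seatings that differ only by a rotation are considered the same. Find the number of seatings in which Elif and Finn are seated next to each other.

10080

Treat {Elif, Finn} as one unit (2 internal orders) and seat the resulting 8 units around the table: (7)! circular arrangements.
So 2 × (7)! = 2 × 5040 = 10080.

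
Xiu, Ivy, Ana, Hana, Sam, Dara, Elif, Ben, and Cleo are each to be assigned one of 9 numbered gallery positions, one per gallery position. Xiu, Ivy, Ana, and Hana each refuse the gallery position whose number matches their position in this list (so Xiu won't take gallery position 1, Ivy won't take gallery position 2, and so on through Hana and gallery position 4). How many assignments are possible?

Let Aᵢ (for 1 ≤ i ≤ 4) be the placements that put person i in their forbidden gallery position. Any j of these fix j positions, leaving (9−j)! ways to fill the rest, and there are C(4,j) ways to pick which j.
By inclusion–exclusion, the number of valid placements is Σ_{j=0}^{4} (−1)^j C(4,j)·(9−j)!.
Computing: 362880 − 161280 + 30240 − 2880 + 120 = 229080.

229080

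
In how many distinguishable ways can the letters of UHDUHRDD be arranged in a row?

Letter multiplicities in UHDUHRDD: D×3, H×2, R×1, U×2.
Dividing 8! = 40320 by 3!·2!·2! = 24 for the repeated letters gives 1680.

1680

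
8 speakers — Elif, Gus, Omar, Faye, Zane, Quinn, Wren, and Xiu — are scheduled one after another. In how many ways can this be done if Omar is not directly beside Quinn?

30240

There are 8! = 40320 arrangements in all. If Omar and Quinn are adjacent, merging them into one block gives 2·(7)! = 10080 arrangements.
So 40320 − 10080 = 30240 arrangements keep them apart.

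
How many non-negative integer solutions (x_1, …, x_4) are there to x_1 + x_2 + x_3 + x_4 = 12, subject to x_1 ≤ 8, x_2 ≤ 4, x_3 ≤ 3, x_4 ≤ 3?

Without the upper bounds there are C(15,3) = 455 ways to split 12 among 4 variables.
Subtract solutions that violate a single cap (substitute x_i' = x_i − (cap_i+1)): x_1 ≥ 9 gives C(6,3) = 20; x_2 ≥ 5 gives C(10,3) = 120; x_3 ≥ 4 gives C(11,3) = 165; x_4 ≥ 4 gives C(11,3) = 165. Together 470.
Add back pairs where two caps are both exceeded: 0 + 0 + 0 + 20 + 20 + 35 = 75.
By inclusion–exclusion the count is 455 − 470 + 75 = 60.

60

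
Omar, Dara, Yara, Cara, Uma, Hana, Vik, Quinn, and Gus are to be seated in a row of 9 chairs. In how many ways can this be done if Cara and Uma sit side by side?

80640

Glue Cara and Uma into one block (2 internal orders), leaving 8 units to arrange in a row.
So the count is 2·(8)! = 80640.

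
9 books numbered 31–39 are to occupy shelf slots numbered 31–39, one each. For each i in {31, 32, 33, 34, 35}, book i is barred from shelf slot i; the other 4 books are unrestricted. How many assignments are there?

Let Aᵢ (for 31 ≤ i ≤ 35) be the placements that put book i in its forbidden shelf slot. Any j of these fix j positions, leaving (9−j)! ways to fill the rest, and there are C(5,j) ways to pick which j.
By inclusion–exclusion, the number of valid placements is Σ_{j=0}^{5} (−1)^j C(5,j)·(9−j)!.
Computing: 362880 − 201600 + 50400 − 7200 + 600 − 24 = 205056.

205056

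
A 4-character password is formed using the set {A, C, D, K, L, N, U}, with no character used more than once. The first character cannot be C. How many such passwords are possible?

720

The first character has 7−1 = 6 choices (anything except C).
The remaining 3 characters are filled from the other 6 symbols without repetition: 6 × 5 × 4 = 120.
Total: 6 × 120 = 720.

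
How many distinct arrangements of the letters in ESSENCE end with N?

60

With the last slot taken by N, it remains to arrange the other 6 letters (ESSECE).
Those 6 letters have E appearing 3 times and S appearing twice, giving (6)!/(3!·2!) = 60.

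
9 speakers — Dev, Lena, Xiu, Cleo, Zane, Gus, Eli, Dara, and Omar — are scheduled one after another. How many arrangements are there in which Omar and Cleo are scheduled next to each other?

Place the 7 others and the Omar-Cleo pair as 8 objects in a line; the pair has 2 internal arrangements.
That gives 2 × 8! = 2 × 40320 = 80640.

80640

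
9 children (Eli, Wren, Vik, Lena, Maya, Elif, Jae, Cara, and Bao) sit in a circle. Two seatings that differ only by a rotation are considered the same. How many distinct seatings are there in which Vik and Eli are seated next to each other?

Treat {Vik, Eli} as one unit (2 internal orders) and seat the resulting 8 units around the table: (7)! circular arrangements.
So 2 × (7)! = 2 × 5040 = 10080.

10080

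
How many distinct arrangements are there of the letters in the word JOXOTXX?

420

JOXOTXX has 7 letters with O appearing twice and X appearing 3 times.
So there are 7! / (3!·2!) = 420 distinguishable arrangements.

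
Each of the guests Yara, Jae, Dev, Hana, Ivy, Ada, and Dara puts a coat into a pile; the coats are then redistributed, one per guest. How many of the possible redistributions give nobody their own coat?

Let Aᵢ be the assignments in which guest i gets their own coat. We want the size of the complement of A₁∪…∪A_7.
By inclusion–exclusion this is Σ_{j=0}^{7} (−1)^j C(7,j)·(7−j)!.
Computing: 5040 − 5040 + 2520 − 840 + 210 − 42 + 7 − 1 = 1854.

1854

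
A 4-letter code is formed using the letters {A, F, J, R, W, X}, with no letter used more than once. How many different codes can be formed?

With no repetition, fill the 4 letters in order: 6 choices, then 5, down to 3.
6 × 5 × 4 × 3 = 360.

360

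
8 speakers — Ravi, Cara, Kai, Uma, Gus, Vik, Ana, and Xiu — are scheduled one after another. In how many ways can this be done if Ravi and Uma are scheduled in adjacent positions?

10080

Place the 6 others and the Ravi-Uma pair as 7 objects in a line; the pair has 2 internal arrangements.
That gives 2 × 7! = 2 × 5040 = 10080.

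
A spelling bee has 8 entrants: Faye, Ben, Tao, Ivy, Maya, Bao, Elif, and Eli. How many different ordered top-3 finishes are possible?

There are 8 choices for 1st place, 7 for 2nd, and 6 for 3rd.
That gives 8 × 7 × 6 = 336.

336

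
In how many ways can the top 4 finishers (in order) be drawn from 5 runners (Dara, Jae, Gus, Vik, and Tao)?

120

There are 5 choices for 1st place, 4 for 2nd, and so on down to 2 for position 4.
That gives 5 × 4 × 3 × 2 = 120.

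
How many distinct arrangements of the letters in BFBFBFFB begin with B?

Fix B in the first position and arrange the remaining 7 letters.
Those 7 letters have B appearing 3 times and F appearing 4 times, giving (7)!/(4!·3!) = 35.

35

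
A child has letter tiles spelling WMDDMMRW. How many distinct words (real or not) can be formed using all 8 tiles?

1680

WMDDMMRW has 8 letters with D appearing twice, M appearing 3 times, and W appearing twice.
So there are 8! / (3!·2!·2!) = 1680 distinguishable arrangements.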